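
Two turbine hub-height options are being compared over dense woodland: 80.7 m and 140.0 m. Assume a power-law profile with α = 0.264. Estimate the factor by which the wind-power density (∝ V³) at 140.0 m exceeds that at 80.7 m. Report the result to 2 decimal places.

1.55

Speed ratio: V_B/V_A = (z_B/z_A)^α = (140.0/80.7)^0.264 = (1.7348)^0.264 = 1.15655
Power-density ratio: P_B/P_A = (V_B/V_A)³ = (1.15655)³ = 1.54700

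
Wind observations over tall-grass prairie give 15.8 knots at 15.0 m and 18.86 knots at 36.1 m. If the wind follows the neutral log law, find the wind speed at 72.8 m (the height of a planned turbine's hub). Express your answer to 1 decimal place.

21.3 knots

Log law: V ∝ ln(z/z₀). From the pair, with r = V₁/V₂ = 0.83775,
ln z₀ = (ln z₁ − r·ln z₂)/(1 − r) = (2.7081 − 0.83775×3.5863)/0.16225 = -1.8267 → z₀ = 0.1609 m
V₃ = V₁ · ln(z₃/z₀)/ln(z₁/z₀) = 15.8 × 6.1144/4.5347 = 21.3039 knots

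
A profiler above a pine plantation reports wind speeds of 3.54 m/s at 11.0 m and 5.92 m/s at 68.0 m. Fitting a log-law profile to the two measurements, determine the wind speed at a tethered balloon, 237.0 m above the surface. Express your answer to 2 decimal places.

Log law: V ∝ ln(z/z₀). From the pair, with r = V₁/V₂ = 0.59797,
ln z₀ = (ln z₁ − r·ln z₂)/(1 − r) = (2.3979 − 0.59797×4.2195)/0.40203 = -0.3116 → z₀ = 0.7323 m
V₃ = V₁ · ln(z₃/z₀)/ln(z₁/z₀) = 3.54 × 5.7796/2.7095 = 7.5513 m/s

7.55 m/s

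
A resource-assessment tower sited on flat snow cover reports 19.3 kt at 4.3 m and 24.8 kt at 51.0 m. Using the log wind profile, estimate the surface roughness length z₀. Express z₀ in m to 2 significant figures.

Log law: V(z) ∝ ln(z/z₀). With r = V₁/V₂ = 19.3/24.8 = 0.77823,
r · ln(z₂/z₀) = ln(z₁/z₀) ⇒ ln z₀ = (ln z₁ − r·ln z₂)/(1 − r)
ln z₀ = (1.45862 − 0.77823×3.93183) / 0.22177 = -7.2201
z₀ = exp(-7.2201) = 0.0007317 m

z₀ ≈ 0.00073 m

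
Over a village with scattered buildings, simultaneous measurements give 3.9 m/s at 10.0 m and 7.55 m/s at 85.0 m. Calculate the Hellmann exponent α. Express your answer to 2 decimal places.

α ≈ 0.31

Power law: V₂/V₁ = (z₂/z₁)^α ⇒ α = ln(V₂/V₁) / ln(z₂/z₁)
α = ln(7.55/3.9) / ln(85.0/10.0) = ln(1.9359) / ln(8.5000)
  = 0.66057 / 2.14007 = 0.30867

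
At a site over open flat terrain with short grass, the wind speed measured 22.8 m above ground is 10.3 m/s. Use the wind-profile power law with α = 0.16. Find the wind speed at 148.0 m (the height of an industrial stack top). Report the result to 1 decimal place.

Power-law profile: V₂ = V₁ · (z₂/z₁)^α
V₂ = 10.3 × (148.0/22.8)^0.16 = 10.3 × (6.4912)^0.16
    = 10.3 × 1.3489 = 13.8934 m/s

13.9 m/s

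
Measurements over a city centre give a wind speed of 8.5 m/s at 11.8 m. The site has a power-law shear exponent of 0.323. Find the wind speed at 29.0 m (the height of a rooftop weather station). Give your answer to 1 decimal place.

11.4 m/s

Power-law profile: V₂ = V₁ · (z₂/z₁)^α
V₂ = 8.5 × (29.0/11.8)^0.323 = 8.5 × (2.4576)^0.323
    = 8.5 × 1.3370 = 11.3646 m/s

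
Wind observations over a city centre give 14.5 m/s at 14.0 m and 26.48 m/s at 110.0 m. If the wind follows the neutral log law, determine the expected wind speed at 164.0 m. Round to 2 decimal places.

Log law: V ∝ ln(z/z₀). From the pair, with r = V₁/V₂ = 0.54758,
ln z₀ = (ln z₁ − r·ln z₂)/(1 − r) = (2.6391 − 0.54758×4.7005)/0.45242 = 0.1440 → z₀ = 1.155 m
V₃ = V₁ · ln(z₃/z₀)/ln(z₁/z₀) = 14.5 × 4.9559/2.4950 = 28.8010 m/s

28.80 m/s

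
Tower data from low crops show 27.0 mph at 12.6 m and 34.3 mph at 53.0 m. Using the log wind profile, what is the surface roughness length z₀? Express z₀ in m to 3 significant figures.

z₀ ≈ 0.0621 m

Log law: V(z) ∝ ln(z/z₀). With r = V₁/V₂ = 27.0/34.3 = 0.78717,
r · ln(z₂/z₀) = ln(z₁/z₀) ⇒ ln z₀ = (ln z₁ − r·ln z₂)/(1 − r)
ln z₀ = (2.53370 − 0.78717×3.97029) / 0.21283 = -2.7797
z₀ = exp(-2.7797) = 0.06205 m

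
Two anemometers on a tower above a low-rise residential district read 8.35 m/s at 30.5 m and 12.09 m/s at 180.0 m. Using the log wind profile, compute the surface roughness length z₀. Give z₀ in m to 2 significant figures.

Log law: V(z) ∝ ln(z/z₀). With r = V₁/V₂ = 8.35/12.09 = 0.69065,
r · ln(z₂/z₀) = ln(z₁/z₀) ⇒ ln z₀ = (ln z₁ − r·ln z₂)/(1 − r)
ln z₀ = (3.41773 − 0.69065×5.19296) / 0.30935 = -0.5457
z₀ = exp(-0.5457) = 0.5794 m

z₀ ≈ 0.58 m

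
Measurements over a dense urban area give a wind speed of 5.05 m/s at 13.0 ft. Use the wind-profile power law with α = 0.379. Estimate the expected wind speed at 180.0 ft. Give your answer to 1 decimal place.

13.7 m/s

Power-law profile: V₂ = V₁ · (z₂/z₁)^α
V₂ = 5.05 × (180.0/13.0)^0.379 = 5.05 × (13.8462)^0.379
    = 5.05 × 2.7075 = 13.6727 m/s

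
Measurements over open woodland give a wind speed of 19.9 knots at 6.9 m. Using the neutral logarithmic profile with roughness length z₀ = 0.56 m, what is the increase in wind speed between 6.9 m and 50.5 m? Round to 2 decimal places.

Log law: V₂ = V₁ · ln(z₂/z₀)/ln(z₁/z₀) = 19.9 × 4.5018/2.5113 = 35.6725 knots
ΔV = 35.6725 − 19.9 = 15.7725 knots

15.77 knots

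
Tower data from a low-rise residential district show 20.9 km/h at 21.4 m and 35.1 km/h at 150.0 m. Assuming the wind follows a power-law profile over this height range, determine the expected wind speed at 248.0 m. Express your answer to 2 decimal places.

First find α: α = ln(V₂/V₁)/ln(z₂/z₁) = ln(35.1/20.9)/ln(150.0/21.4) = 0.51845/1.94724 = 0.2662
Extrapolate from 150.0 m to 248.0 m: V₃ = 35.1 × (248.0/150.0)^0.2662 = 35.1 × 1.1432 = 40.1278 km/h

40.13 km/h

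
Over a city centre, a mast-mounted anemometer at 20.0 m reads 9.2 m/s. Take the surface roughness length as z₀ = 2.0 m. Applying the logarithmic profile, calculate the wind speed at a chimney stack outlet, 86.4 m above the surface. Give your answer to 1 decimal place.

15.0 m/s

Log law: V(z) ∝ ln(z/z₀), so V₂/V₁ = ln(z₂/z₀) / ln(z₁/z₀).
ln(86.4/2.0) = 3.7658, ln(20.0/2.0) = 2.3026
V₂ = 9.2 × 3.7658/2.3026 = 9.2 × 1.6355 = 15.0465 m/s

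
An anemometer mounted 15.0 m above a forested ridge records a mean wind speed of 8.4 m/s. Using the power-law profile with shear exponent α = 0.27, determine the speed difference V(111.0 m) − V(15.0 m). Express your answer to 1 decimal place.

6.0 m/s

Power law: V₂ = V₁ · (z₂/z₁)^α = 8.4 × (7.4000)^0.27 = 14.4202 m/s
ΔV = 14.4202 − 8.4 = 6.0202 m/s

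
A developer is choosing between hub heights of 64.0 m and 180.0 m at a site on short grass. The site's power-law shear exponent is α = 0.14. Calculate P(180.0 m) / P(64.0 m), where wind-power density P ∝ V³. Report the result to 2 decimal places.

Speed ratio: V_B/V_A = (z_B/z_A)^α = (180.0/64.0)^0.14 = (2.8125)^0.14 = 1.15577
Power-density ratio: P_B/P_A = (V_B/V_A)³ = (1.15577)³ = 1.54390

1.54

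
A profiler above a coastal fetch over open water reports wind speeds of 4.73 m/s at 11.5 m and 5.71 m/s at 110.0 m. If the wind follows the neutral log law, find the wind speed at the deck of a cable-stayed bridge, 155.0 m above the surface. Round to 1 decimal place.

Log law: V ∝ ln(z/z₀). From the pair, with r = V₁/V₂ = 0.82837,
ln z₀ = (ln z₁ − r·ln z₂)/(1 − r) = (2.4423 − 0.82837×4.7005)/0.17163 = -8.4566 → z₀ = 0.0002125 m
V₃ = V₁ · ln(z₃/z₀)/ln(z₁/z₀) = 4.73 × 13.5000/10.8989 = 5.8588 m/s

5.9 m/s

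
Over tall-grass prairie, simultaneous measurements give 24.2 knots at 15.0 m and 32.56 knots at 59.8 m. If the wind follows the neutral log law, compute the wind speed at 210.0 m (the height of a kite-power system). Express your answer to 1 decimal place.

40.2 knots

Log law: V ∝ ln(z/z₀). From the pair, with r = V₁/V₂ = 0.74324,
ln z₀ = (ln z₁ − r·ln z₂)/(1 − r) = (2.7081 − 0.74324×4.0910)/0.25676 = -1.2952 → z₀ = 0.2738 m
V₃ = V₁ · ln(z₃/z₀)/ln(z₁/z₀) = 24.2 × 6.6423/4.0033 = 40.1532 knots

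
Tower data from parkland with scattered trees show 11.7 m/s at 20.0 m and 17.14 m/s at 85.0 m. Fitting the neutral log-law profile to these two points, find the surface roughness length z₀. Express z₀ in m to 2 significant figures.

Log law: V(z) ∝ ln(z/z₀). With r = V₁/V₂ = 11.7/17.14 = 0.68261,
r · ln(z₂/z₀) = ln(z₁/z₀) ⇒ ln z₀ = (ln z₁ − r·ln z₂)/(1 − r)
ln z₀ = (2.99573 − 0.68261×4.44265) / 0.31739 = -0.1162
z₀ = exp(-0.1162) = 0.8903 m

z₀ ≈ 0.89 m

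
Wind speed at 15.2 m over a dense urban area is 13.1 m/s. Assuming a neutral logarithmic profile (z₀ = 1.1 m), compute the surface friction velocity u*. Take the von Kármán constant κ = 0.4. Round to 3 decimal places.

u* ≈ 1.995 m/s

Log law: V(z) = (u*/κ) · ln(z/z₀) ⇒ u* = κ · V / ln(z/z₀)
u* = 0.4 × 13.1 / ln(15.2/1.1) = 0.4 × 13.1 / 2.6260
   = 5.2400 / 2.6260 = 1.9954 m/s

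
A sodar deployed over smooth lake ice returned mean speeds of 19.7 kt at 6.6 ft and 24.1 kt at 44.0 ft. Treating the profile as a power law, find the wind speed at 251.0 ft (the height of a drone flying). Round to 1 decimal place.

29.0 kt

First find α: α = ln(V₂/V₁)/ln(z₂/z₁) = ln(24.1/19.7)/ln(44.0/6.6) = 0.20159/1.89712 = 0.1063
Extrapolate from 44.0 ft to 251.0 ft: V₃ = 24.1 × (251.0/44.0)^0.1063 = 24.1 × 1.2033 = 28.9985 kt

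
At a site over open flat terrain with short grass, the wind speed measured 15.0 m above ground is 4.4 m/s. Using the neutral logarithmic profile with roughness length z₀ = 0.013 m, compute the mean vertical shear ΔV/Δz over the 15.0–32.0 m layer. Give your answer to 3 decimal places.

0.028 m/s/m

Log law: V₂ = V₁ · ln(z₂/z₀)/ln(z₁/z₀) = 4.4 × 7.8085/7.0509 = 4.8728 m/s
ΔV/Δz = (4.8728 − 4.4)/(32.0 − 15.0) = 0.4728/17.0000 = 0.02781 m/s/m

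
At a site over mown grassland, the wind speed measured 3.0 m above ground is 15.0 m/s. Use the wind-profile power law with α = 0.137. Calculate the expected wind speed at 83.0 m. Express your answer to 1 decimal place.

23.6 m/s

Power-law profile: V₂ = V₁ · (z₂/z₁)^α
V₂ = 15.0 × (83.0/3.0)^0.137 = 15.0 × (27.6667)^0.137
    = 15.0 × 1.5760 = 23.6396 m/s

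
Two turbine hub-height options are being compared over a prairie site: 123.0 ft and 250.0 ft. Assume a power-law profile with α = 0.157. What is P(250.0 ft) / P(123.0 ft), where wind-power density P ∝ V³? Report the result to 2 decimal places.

1.40

Speed ratio: V_B/V_A = (z_B/z_A)^α = (250.0/123.0)^0.157 = (2.0325)^0.157 = 1.11779
Power-density ratio: P_B/P_A = (V_B/V_A)³ = (1.11779)³ = 1.39664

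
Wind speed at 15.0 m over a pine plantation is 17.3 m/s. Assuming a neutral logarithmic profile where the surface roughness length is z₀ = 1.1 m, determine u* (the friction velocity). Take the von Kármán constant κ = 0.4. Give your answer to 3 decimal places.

u* ≈ 2.649 m/s

Log law: V(z) = (u*/κ) · ln(z/z₀) ⇒ u* = κ · V / ln(z/z₀)
u* = 0.4 × 17.3 / ln(15.0/1.1) = 0.4 × 17.3 / 2.6127
   = 6.9200 / 2.6127 = 2.6486 m/s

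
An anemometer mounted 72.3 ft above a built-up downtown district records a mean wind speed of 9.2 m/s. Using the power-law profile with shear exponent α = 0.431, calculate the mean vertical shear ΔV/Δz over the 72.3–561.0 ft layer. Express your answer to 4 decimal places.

0.0267 m/s/ft

Power law: V₂ = V₁ · (z₂/z₁)^α = 9.2 × (7.7593)^0.431 = 22.2486 m/s
ΔV/Δz = (22.2486 − 9.2)/(561.0 − 72.3) = 13.0486/488.7000 = 0.02670 m/s/ft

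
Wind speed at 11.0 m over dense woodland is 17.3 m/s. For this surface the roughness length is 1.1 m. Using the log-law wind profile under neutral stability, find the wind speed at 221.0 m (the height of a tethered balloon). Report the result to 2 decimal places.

39.84 m/s

Log law: V(z) ∝ ln(z/z₀), so V₂/V₁ = ln(z₂/z₀) / ln(z₁/z₀).
ln(221.0/1.1) = 5.3029, ln(11.0/1.1) = 2.3026
V₂ = 17.3 × 5.3029/2.3026 = 17.3 × 2.3030 = 39.8419 m/s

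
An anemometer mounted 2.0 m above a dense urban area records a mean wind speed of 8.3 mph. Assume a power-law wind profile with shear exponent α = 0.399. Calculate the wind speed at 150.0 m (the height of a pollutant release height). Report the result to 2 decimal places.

Power-law profile: V₂ = V₁ · (z₂/z₁)^α
V₂ = 8.3 × (150.0/2.0)^0.399 = 8.3 × (75.0000)^0.399
    = 8.3 × 5.5995 = 46.4759 mph

46.48 mph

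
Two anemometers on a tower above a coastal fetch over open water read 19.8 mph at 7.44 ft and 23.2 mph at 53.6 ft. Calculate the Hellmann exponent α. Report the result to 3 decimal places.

Power law: V₂/V₁ = (z₂/z₁)^α ⇒ α = ln(V₂/V₁) / ln(z₂/z₁)
α = ln(23.2/19.8) / ln(53.6/7.44) = ln(1.1717) / ln(7.2043)
  = 0.15847 / 1.97468 = 0.08025

α ≈ 0.080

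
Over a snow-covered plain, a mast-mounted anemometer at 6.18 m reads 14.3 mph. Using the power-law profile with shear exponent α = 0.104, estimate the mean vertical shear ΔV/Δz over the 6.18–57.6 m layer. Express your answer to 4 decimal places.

0.0727 mph/m

Power law: V₂ = V₁ · (z₂/z₁)^α = 14.3 × (9.3204)^0.104 = 18.0367 mph
ΔV/Δz = (18.0367 − 14.3)/(57.6 − 6.18) = 3.7367/51.4200 = 0.07267 mph/m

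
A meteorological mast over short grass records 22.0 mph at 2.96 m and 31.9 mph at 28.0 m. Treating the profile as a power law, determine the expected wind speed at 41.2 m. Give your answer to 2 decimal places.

First find α: α = ln(V₂/V₁)/ln(z₂/z₁) = ln(31.9/22.0)/ln(28.0/2.96) = 0.37156/2.24702 = 0.1654
Extrapolate from 28.0 m to 41.2 m: V₃ = 31.9 × (41.2/28.0)^0.1654 = 31.9 × 1.0660 = 34.0038 mph

34.00 mph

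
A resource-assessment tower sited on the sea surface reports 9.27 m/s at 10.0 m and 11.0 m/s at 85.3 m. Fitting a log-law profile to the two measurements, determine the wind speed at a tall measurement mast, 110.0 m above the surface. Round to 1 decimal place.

Log law: V ∝ ln(z/z₀). From the pair, with r = V₁/V₂ = 0.84273,
ln z₀ = (ln z₁ − r·ln z₂)/(1 − r) = (2.3026 − 0.84273×4.4462)/0.15727 = -9.1836 → z₀ = 0.0001027 m
V₃ = V₁ · ln(z₃/z₀)/ln(z₁/z₀) = 9.27 × 13.8841/11.4862 = 11.2052 m/s

11.2 m/s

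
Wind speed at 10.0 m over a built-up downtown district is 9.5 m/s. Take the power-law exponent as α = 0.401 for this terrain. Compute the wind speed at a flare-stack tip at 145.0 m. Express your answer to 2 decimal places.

Power-law profile: V₂ = V₁ · (z₂/z₁)^α
V₂ = 9.5 × (145.0/10.0)^0.401 = 9.5 × (14.5000)^0.401
    = 9.5 × 2.9222 = 27.7608 m/s

27.76 m/s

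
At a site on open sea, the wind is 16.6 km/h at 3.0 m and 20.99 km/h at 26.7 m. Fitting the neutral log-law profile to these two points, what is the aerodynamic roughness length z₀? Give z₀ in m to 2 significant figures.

z₀ ≈ 0.00077 m

Log law: V(z) ∝ ln(z/z₀). With r = V₁/V₂ = 16.6/20.99 = 0.79085,
r · ln(z₂/z₀) = ln(z₁/z₀) ⇒ ln z₀ = (ln z₁ − r·ln z₂)/(1 − r)
ln z₀ = (1.09861 − 0.79085×3.28466) / 0.20915 = -7.1675
z₀ = exp(-7.1675) = 0.0007712 m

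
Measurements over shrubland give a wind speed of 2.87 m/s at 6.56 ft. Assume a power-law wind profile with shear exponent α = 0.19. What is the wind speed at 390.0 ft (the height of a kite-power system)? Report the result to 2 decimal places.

Power-law profile: V₂ = V₁ · (z₂/z₁)^α
V₂ = 2.87 × (390.0/6.56)^0.19 = 2.87 × (59.4512)^0.19
    = 2.87 × 2.1732 = 6.2370 m/s

6.24 m/s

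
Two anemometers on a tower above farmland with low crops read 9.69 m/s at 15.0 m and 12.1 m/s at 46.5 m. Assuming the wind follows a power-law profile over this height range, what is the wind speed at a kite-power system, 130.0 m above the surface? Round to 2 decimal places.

14.81 m/s

First find α: α = ln(V₂/V₁)/ln(z₂/z₁) = ln(12.1/9.69)/ln(46.5/15.0) = 0.22211/1.13140 = 0.1963
Extrapolate from 46.5 m to 130.0 m: V₃ = 12.1 × (130.0/46.5)^0.1963 = 12.1 × 1.2236 = 14.8060 m/s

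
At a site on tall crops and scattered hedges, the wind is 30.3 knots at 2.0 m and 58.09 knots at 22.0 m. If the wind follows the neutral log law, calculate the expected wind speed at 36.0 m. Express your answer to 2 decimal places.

63.80 knots

Log law: V ∝ ln(z/z₀). From the pair, with r = V₁/V₂ = 0.52160,
ln z₀ = (ln z₁ − r·ln z₂)/(1 − r) = (0.6931 − 0.52160×3.0910)/0.47840 = -1.9213 → z₀ = 0.1464 m
V₃ = V₁ · ln(z₃/z₀)/ln(z₁/z₀) = 30.3 × 5.5048/2.6145 = 63.7975 knots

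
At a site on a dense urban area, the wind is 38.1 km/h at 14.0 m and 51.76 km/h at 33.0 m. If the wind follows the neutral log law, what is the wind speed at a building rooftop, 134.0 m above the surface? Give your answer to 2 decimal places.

Log law: V ∝ ln(z/z₀). From the pair, with r = V₁/V₂ = 0.73609,
ln z₀ = (ln z₁ − r·ln z₂)/(1 − r) = (2.6391 − 0.73609×3.4965)/0.26391 = 0.2475 → z₀ = 1.281 m
V₃ = V₁ · ln(z₃/z₀)/ln(z₁/z₀) = 38.1 × 4.6504/2.3916 = 74.0846 km/h

74.08 km/h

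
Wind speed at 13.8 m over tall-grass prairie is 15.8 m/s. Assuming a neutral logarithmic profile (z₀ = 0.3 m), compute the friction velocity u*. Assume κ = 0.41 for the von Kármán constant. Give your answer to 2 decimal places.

Log law: V(z) = (u*/κ) · ln(z/z₀) ⇒ u* = κ · V / ln(z/z₀)
u* = 0.41 × 15.8 / ln(13.8/0.3) = 0.41 × 15.8 / 3.8286
   = 6.4780 / 3.8286 = 1.6920 m/s

u* ≈ 1.69 m/s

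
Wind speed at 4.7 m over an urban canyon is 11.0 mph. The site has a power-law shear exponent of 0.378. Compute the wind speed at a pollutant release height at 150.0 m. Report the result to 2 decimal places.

40.73 mph

Power-law profile: V₂ = V₁ · (z₂/z₁)^α
V₂ = 11.0 × (150.0/4.7)^0.378 = 11.0 × (31.9149)^0.378
    = 11.0 × 3.7026 = 40.7289 mph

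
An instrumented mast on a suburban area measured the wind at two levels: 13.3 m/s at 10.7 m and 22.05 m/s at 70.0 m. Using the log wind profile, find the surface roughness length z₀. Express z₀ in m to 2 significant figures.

z₀ ≈ 0.62 m

Log law: V(z) ∝ ln(z/z₀). With r = V₁/V₂ = 13.3/22.05 = 0.60317,
r · ln(z₂/z₀) = ln(z₁/z₀) ⇒ ln z₀ = (ln z₁ − r·ln z₂)/(1 − r)
ln z₀ = (2.37024 − 0.60317×4.24850) / 0.39683 = -0.4847
z₀ = exp(-0.4847) = 0.6159 m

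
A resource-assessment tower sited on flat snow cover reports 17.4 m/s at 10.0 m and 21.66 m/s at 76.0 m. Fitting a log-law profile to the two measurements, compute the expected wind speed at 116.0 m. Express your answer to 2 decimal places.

Log law: V ∝ ln(z/z₀). From the pair, with r = V₁/V₂ = 0.80332,
ln z₀ = (ln z₁ − r·ln z₂)/(1 − r) = (2.3026 − 0.80332×4.3307)/0.19668 = -5.9814 → z₀ = 0.002525 m
V₃ = V₁ · ln(z₃/z₀)/ln(z₁/z₀) = 17.4 × 10.7350/8.2840 = 22.5482 m/s

22.55 m/s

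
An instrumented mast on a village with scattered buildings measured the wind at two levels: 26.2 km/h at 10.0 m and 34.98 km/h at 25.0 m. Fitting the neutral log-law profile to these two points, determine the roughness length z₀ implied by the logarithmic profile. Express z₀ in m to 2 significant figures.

Log law: V(z) ∝ ln(z/z₀). With r = V₁/V₂ = 26.2/34.98 = 0.74900,
r · ln(z₂/z₀) = ln(z₁/z₀) ⇒ ln z₀ = (ln z₁ − r·ln z₂)/(1 − r)
ln z₀ = (2.30259 − 0.74900×3.21888) / 0.25100 = -0.4317
z₀ = exp(-0.4317) = 0.6494 m

z₀ ≈ 0.65 m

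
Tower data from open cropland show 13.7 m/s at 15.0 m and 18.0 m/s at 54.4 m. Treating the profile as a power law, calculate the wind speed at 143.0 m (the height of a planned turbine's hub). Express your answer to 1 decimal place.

First find α: α = ln(V₂/V₁)/ln(z₂/z₁) = ln(18.0/13.7)/ln(54.4/15.0) = 0.27298/1.28831 = 0.2119
Extrapolate from 54.4 m to 143.0 m: V₃ = 18.0 × (143.0/54.4)^0.2119 = 18.0 × 1.2273 = 22.0907 m/s

22.1 m/s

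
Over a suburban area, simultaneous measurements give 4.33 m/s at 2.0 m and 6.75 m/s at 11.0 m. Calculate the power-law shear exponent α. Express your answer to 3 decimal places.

Power law: V₂/V₁ = (z₂/z₁)^α ⇒ α = ln(V₂/V₁) / ln(z₂/z₁)
α = ln(6.75/4.33) / ln(11.0/2.0) = ln(1.5589) / ln(5.5000)
  = 0.44397 / 1.70475 = 0.26043

α ≈ 0.260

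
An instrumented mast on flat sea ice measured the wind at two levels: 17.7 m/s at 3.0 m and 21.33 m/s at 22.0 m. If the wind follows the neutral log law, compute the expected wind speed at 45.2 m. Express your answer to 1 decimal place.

22.6 m/s

Log law: V ∝ ln(z/z₀). From the pair, with r = V₁/V₂ = 0.82982,
ln z₀ = (ln z₁ − r·ln z₂)/(1 − r) = (1.0986 − 0.82982×3.0910)/0.17018 = -8.6165 → z₀ = 0.0001811 m
V₃ = V₁ · ln(z₃/z₀)/ln(z₁/z₀) = 17.7 × 12.4276/9.7152 = 22.6419 m/s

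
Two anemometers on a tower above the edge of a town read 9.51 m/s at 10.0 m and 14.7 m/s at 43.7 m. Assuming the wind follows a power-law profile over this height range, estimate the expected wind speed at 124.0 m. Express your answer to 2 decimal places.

20.00 m/s

First find α: α = ln(V₂/V₁)/ln(z₂/z₁) = ln(14.7/9.51)/ln(43.7/10.0) = 0.43550/1.47476 = 0.2953
Extrapolate from 43.7 m to 124.0 m: V₃ = 14.7 × (124.0/43.7)^0.2953 = 14.7 × 1.3607 = 20.0020 m/s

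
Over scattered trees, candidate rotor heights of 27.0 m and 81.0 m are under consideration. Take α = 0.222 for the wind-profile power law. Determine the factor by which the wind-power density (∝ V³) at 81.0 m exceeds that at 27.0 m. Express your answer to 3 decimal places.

2.079

Speed ratio: V_B/V_A = (z_B/z_A)^α = (81.0/27.0)^0.222 = (3.0000)^0.222 = 1.27621
Power-density ratio: P_B/P_A = (V_B/V_A)³ = (1.27621)³ = 2.07856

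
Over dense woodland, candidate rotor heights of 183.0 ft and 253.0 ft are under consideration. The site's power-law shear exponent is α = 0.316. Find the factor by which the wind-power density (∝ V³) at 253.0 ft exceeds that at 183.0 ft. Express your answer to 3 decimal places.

1.359

Speed ratio: V_B/V_A = (z_B/z_A)^α = (253.0/183.0)^0.316 = (1.3825)^0.316 = 1.10777
Power-density ratio: P_B/P_A = (V_B/V_A)³ = (1.10777)³ = 1.35942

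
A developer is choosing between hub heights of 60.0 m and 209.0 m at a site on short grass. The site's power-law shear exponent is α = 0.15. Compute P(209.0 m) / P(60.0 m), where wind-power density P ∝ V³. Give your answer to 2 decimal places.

Speed ratio: V_B/V_A = (z_B/z_A)^α = (209.0/60.0)^0.15 = (3.4833)^0.15 = 1.20587
Power-density ratio: P_B/P_A = (V_B/V_A)³ = (1.20587)³ = 1.75347

1.75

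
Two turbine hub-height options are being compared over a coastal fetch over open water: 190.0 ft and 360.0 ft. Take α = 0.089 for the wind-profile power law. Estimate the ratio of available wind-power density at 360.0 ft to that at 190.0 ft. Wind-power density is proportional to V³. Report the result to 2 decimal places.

1.19

Speed ratio: V_B/V_A = (z_B/z_A)^α = (360.0/190.0)^0.089 = (1.8947)^0.089 = 1.05853
Power-density ratio: P_B/P_A = (V_B/V_A)³ = (1.05853)³ = 1.18606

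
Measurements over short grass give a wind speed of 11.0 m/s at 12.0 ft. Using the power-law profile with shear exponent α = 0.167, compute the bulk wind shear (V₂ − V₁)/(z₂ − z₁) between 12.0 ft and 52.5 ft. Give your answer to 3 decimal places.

0.076 m/s/ft

Power law: V₂ = V₁ · (z₂/z₁)^α = 11.0 × (4.3750)^0.167 = 14.0746 m/s
ΔV/Δz = (14.0746 − 11.0)/(52.5 − 12.0) = 3.0746/40.5000 = 0.07592 m/s/ft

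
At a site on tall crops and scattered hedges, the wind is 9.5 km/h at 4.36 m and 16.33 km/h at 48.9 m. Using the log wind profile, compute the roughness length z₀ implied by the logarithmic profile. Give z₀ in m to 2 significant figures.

z₀ ≈ 0.15 m

Log law: V(z) ∝ ln(z/z₀). With r = V₁/V₂ = 9.5/16.33 = 0.58175,
r · ln(z₂/z₀) = ln(z₁/z₀) ⇒ ln z₀ = (ln z₁ − r·ln z₂)/(1 − r)
ln z₀ = (1.47247 − 0.58175×3.88978) / 0.41825 = -1.8898
z₀ = exp(-1.8898) = 0.1511 m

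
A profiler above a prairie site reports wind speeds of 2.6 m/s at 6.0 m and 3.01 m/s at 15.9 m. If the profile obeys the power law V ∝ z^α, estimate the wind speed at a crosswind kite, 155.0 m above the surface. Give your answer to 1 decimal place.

First find α: α = ln(V₂/V₁)/ln(z₂/z₁) = ln(3.01/2.6)/ln(15.9/6.0) = 0.14643/0.97456 = 0.1503
Extrapolate from 15.9 m to 155.0 m: V₃ = 3.01 × (155.0/15.9)^0.1503 = 3.01 × 1.4080 = 4.2379 m/s

4.2 m/s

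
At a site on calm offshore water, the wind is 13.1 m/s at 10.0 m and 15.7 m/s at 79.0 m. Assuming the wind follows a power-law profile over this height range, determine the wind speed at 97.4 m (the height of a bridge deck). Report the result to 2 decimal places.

15.99 m/s

First find α: α = ln(V₂/V₁)/ln(z₂/z₁) = ln(15.7/13.1)/ln(79.0/10.0) = 0.18105/2.06686 = 0.0876
Extrapolate from 79.0 m to 97.4 m: V₃ = 15.7 × (97.4/79.0)^0.0876 = 15.7 × 1.0185 = 15.9906 m/s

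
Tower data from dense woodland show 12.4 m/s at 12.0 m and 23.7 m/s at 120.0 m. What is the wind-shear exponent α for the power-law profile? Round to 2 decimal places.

α ≈ 0.28

Power law: V₂/V₁ = (z₂/z₁)^α ⇒ α = ln(V₂/V₁) / ln(z₂/z₁)
α = ln(23.7/12.4) / ln(120.0/12.0) = ln(1.9113) / ln(10.0000)
  = 0.64778 / 2.30259 = 0.28133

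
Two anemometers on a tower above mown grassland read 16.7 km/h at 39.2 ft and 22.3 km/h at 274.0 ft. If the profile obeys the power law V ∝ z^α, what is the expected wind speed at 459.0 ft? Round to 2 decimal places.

24.08 km/h

First find α: α = ln(V₂/V₁)/ln(z₂/z₁) = ln(22.3/16.7)/ln(274.0/39.2) = 0.28918/1.94445 = 0.1487
Extrapolate from 274.0 ft to 459.0 ft: V₃ = 22.3 × (459.0/274.0)^0.1487 = 22.3 × 1.0797 = 24.0784 km/h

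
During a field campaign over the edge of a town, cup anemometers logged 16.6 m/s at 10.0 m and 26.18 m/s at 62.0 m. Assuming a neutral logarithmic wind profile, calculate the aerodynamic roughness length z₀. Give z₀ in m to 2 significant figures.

Log law: V(z) ∝ ln(z/z₀). With r = V₁/V₂ = 16.6/26.18 = 0.63407,
r · ln(z₂/z₀) = ln(z₁/z₀) ⇒ ln z₀ = (ln z₁ − r·ln z₂)/(1 − r)
ln z₀ = (2.30259 − 0.63407×4.12713) / 0.36593 = -0.8590
z₀ = exp(-0.8590) = 0.4236 m

z₀ ≈ 0.42 m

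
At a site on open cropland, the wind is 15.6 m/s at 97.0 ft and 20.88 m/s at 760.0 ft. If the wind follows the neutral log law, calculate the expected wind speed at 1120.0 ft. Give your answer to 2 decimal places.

Log law: V ∝ ln(z/z₀). From the pair, with r = V₁/V₂ = 0.74713,
ln z₀ = (ln z₁ − r·ln z₂)/(1 − r) = (4.5747 − 0.74713×6.6333)/0.25287 = -1.5075 → z₀ = 0.2215 ft
V₃ = V₁ · ln(z₃/z₀)/ln(z₁/z₀) = 15.6 × 8.5286/6.0822 = 21.8746 m/s

21.87 m/s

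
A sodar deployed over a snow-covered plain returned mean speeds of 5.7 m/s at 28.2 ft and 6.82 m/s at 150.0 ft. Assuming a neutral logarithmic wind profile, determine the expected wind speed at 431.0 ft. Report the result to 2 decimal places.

7.53 m/s

Log law: V ∝ ln(z/z₀). From the pair, with r = V₁/V₂ = 0.83578,
ln z₀ = (ln z₁ − r·ln z₂)/(1 − r) = (3.3393 − 0.83578×5.0106)/0.16422 = -5.1665 → z₀ = 0.005705 ft
V₃ = V₁ · ln(z₃/z₀)/ln(z₁/z₀) = 5.7 × 11.2326/8.5058 = 7.5273 m/s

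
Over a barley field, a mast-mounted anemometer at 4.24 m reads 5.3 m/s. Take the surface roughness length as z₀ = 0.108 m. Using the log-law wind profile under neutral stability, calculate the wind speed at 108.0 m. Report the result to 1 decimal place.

Log law: V(z) ∝ ln(z/z₀), so V₂/V₁ = ln(z₂/z₀) / ln(z₁/z₀).
ln(108.0/0.108) = 6.9078, ln(4.24/0.108) = 3.6702
V₂ = 5.3 × 6.9078/3.6702 = 5.3 × 1.8821 = 9.9753 m/s

10.0 m/s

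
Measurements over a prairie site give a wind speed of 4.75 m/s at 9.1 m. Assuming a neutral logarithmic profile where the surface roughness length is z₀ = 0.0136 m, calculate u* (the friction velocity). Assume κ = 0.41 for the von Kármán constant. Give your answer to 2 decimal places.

u* ≈ 0.30 m/s

Log law: V(z) = (u*/κ) · ln(z/z₀) ⇒ u* = κ · V / ln(z/z₀)
u* = 0.41 × 4.75 / ln(9.1/0.0136) = 0.41 × 4.75 / 6.5060
   = 1.9475 / 6.5060 = 0.2993 m/s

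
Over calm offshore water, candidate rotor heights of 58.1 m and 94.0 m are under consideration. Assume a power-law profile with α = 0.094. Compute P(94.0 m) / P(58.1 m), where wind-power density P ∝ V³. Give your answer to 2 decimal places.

1.15

Speed ratio: V_B/V_A = (z_B/z_A)^α = (94.0/58.1)^0.094 = (1.6179)^0.094 = 1.04626
Power-density ratio: P_B/P_A = (V_B/V_A)³ = (1.04626)³ = 1.14531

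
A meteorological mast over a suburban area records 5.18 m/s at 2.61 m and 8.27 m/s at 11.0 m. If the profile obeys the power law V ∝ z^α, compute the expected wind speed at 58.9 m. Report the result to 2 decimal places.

14.27 m/s

First find α: α = ln(V₂/V₁)/ln(z₂/z₁) = ln(8.27/5.18)/ln(11.0/2.61) = 0.46783/1.43855 = 0.3252
Extrapolate from 11.0 m to 58.9 m: V₃ = 8.27 × (58.9/11.0)^0.3252 = 8.27 × 1.7258 = 14.2723 m/s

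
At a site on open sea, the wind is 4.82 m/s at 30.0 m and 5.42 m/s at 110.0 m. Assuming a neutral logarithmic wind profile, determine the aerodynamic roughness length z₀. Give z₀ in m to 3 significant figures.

Log law: V(z) ∝ ln(z/z₀). With r = V₁/V₂ = 4.82/5.42 = 0.88930,
r · ln(z₂/z₀) = ln(z₁/z₀) ⇒ ln z₀ = (ln z₁ − r·ln z₂)/(1 − r)
ln z₀ = (3.40120 − 0.88930×4.70048) / 0.11070 = -7.0364
z₀ = exp(-7.0364) = 0.0008793 m

z₀ ≈ 0.000879 m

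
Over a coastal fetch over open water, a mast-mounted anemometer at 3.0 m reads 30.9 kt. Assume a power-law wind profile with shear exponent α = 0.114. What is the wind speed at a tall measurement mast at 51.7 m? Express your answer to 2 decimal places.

Power-law profile: V₂ = V₁ · (z₂/z₁)^α
V₂ = 30.9 × (51.7/3.0)^0.114 = 30.9 × (17.2333)^0.114
    = 30.9 × 1.3834 = 42.7469 kt

42.75 kt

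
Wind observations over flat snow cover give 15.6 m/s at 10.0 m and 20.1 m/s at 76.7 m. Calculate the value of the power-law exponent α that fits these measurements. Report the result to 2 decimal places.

α ≈ 0.12

Power law: V₂/V₁ = (z₂/z₁)^α ⇒ α = ln(V₂/V₁) / ln(z₂/z₁)
α = ln(20.1/15.6) / ln(76.7/10.0) = ln(1.2885) / ln(7.6700)
  = 0.25345 / 2.03732 = 0.12440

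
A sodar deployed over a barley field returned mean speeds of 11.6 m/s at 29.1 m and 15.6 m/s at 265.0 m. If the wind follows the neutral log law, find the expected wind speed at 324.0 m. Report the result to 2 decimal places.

15.96 m/s

Log law: V ∝ ln(z/z₀). From the pair, with r = V₁/V₂ = 0.74359,
ln z₀ = (ln z₁ − r·ln z₂)/(1 − r) = (3.3707 − 0.74359×5.5797)/0.25641 = -3.0353 → z₀ = 0.04806 m
V₃ = V₁ · ln(z₃/z₀)/ln(z₁/z₀) = 11.6 × 8.8161/6.4061 = 15.9640 m/s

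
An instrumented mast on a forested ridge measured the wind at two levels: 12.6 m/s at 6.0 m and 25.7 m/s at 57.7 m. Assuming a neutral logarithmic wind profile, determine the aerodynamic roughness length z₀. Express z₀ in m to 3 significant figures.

Log law: V(z) ∝ ln(z/z₀). With r = V₁/V₂ = 12.6/25.7 = 0.49027,
r · ln(z₂/z₀) = ln(z₁/z₀) ⇒ ln z₀ = (ln z₁ − r·ln z₂)/(1 − r)
ln z₀ = (1.79176 − 0.49027×4.05526) / 0.50973 = -0.3853
z₀ = exp(-0.3853) = 0.6802 m

z₀ ≈ 0.680 m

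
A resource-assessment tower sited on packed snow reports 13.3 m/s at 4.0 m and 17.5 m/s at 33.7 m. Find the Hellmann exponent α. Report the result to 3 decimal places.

Power law: V₂/V₁ = (z₂/z₁)^α ⇒ α = ln(V₂/V₁) / ln(z₂/z₁)
α = ln(17.5/13.3) / ln(33.7/4.0) = ln(1.3158) / ln(8.4250)
  = 0.27444 / 2.13120 = 0.12877

α ≈ 0.129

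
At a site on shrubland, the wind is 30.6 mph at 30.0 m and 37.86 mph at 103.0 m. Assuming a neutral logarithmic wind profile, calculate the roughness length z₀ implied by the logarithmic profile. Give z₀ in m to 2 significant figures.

Log law: V(z) ∝ ln(z/z₀). With r = V₁/V₂ = 30.6/37.86 = 0.80824,
r · ln(z₂/z₀) = ln(z₁/z₀) ⇒ ln z₀ = (ln z₁ − r·ln z₂)/(1 − r)
ln z₀ = (3.40120 − 0.80824×4.63473) / 0.19176 = -1.7980
z₀ = exp(-1.7980) = 0.1656 m

z₀ ≈ 0.17 m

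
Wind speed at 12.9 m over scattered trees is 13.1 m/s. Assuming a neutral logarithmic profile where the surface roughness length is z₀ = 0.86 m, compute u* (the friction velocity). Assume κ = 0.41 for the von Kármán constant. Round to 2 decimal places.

u* ≈ 1.98 m/s

Log law: V(z) = (u*/κ) · ln(z/z₀) ⇒ u* = κ · V / ln(z/z₀)
u* = 0.41 × 13.1 / ln(12.9/0.86) = 0.41 × 13.1 / 2.7081
   = 5.3710 / 2.7081 = 1.9833 m/s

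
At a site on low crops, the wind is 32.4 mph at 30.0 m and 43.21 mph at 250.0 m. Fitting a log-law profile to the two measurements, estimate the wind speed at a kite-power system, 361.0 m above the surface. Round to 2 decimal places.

45.08 mph

Log law: V ∝ ln(z/z₀). From the pair, with r = V₁/V₂ = 0.74983,
ln z₀ = (ln z₁ − r·ln z₂)/(1 − r) = (3.4012 − 0.74983×5.5215)/0.25017 = -2.9537 → z₀ = 0.05215 m
V₃ = V₁ · ln(z₃/z₀)/ln(z₁/z₀) = 32.4 × 8.8426/6.3549 = 45.0832 mph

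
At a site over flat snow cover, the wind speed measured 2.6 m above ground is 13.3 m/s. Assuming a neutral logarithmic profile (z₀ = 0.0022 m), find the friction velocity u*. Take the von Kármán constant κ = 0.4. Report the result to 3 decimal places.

Log law: V(z) = (u*/κ) · ln(z/z₀) ⇒ u* = κ · V / ln(z/z₀)
u* = 0.4 × 13.3 / ln(2.6/0.0022) = 0.4 × 13.3 / 7.0748
   = 5.3200 / 7.0748 = 0.7520 m/s

u* ≈ 0.752 m/s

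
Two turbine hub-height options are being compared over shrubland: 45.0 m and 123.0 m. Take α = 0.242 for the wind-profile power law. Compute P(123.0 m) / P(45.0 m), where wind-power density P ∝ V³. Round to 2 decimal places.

Speed ratio: V_B/V_A = (z_B/z_A)^α = (123.0/45.0)^0.242 = (2.7333)^0.242 = 1.27550
Power-density ratio: P_B/P_A = (V_B/V_A)³ = (1.27550)³ = 2.07510

2.08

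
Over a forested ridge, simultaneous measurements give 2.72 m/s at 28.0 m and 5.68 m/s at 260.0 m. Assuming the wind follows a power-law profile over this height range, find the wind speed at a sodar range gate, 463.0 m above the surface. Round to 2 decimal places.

First find α: α = ln(V₂/V₁)/ln(z₂/z₁) = ln(5.68/2.72)/ln(260.0/28.0) = 0.73632/2.22848 = 0.3304
Extrapolate from 260.0 m to 463.0 m: V₃ = 5.68 × (463.0/260.0)^0.3304 = 5.68 × 1.2101 = 6.8731 m/s

6.87 m/s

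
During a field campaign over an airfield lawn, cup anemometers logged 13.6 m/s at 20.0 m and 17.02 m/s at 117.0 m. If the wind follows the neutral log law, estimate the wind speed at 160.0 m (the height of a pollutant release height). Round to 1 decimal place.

17.6 m/s

Log law: V ∝ ln(z/z₀). From the pair, with r = V₁/V₂ = 0.79906,
ln z₀ = (ln z₁ − r·ln z₂)/(1 − r) = (2.9957 − 0.79906×4.7622)/0.20094 = -4.0287 → z₀ = 0.01780 m
V₃ = V₁ · ln(z₃/z₀)/ln(z₁/z₀) = 13.6 × 9.1039/7.0244 = 17.6260 m/s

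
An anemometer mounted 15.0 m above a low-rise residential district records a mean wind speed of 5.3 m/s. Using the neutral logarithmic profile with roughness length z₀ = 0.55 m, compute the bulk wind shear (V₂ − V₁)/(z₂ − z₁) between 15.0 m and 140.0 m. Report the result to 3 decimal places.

0.029 m/s/m

Log law: V₂ = V₁ · ln(z₂/z₀)/ln(z₁/z₀) = 5.3 × 5.5395/3.3059 = 8.8809 m/s
ΔV/Δz = (8.8809 − 5.3)/(140.0 − 15.0) = 3.5809/125.0000 = 0.02865 m/s/m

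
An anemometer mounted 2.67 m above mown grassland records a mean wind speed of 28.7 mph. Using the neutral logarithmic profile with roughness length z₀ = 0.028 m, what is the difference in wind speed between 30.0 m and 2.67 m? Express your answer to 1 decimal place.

15.2 mph

Log law: V₂ = V₁ · ln(z₂/z₀)/ln(z₁/z₀) = 28.7 × 6.9767/4.5576 = 43.9335 mph
ΔV = 43.9335 − 28.7 = 15.2335 mph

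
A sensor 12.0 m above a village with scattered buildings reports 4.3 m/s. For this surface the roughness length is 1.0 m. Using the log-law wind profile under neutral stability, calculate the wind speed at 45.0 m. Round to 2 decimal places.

Log law: V(z) ∝ ln(z/z₀), so V₂/V₁ = ln(z₂/z₀) / ln(z₁/z₀).
ln(45.0/1.0) = 3.8067, ln(12.0/1.0) = 2.4849
V₂ = 4.3 × 3.8067/2.4849 = 4.3 × 1.5319 = 6.5872 m/s

6.59 m/s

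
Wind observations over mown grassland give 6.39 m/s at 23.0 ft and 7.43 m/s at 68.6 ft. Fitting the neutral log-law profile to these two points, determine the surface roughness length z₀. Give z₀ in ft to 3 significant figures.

z₀ ≈ 0.0279 ft

Log law: V(z) ∝ ln(z/z₀). With r = V₁/V₂ = 6.39/7.43 = 0.86003,
r · ln(z₂/z₀) = ln(z₁/z₀) ⇒ ln z₀ = (ln z₁ − r·ln z₂)/(1 − r)
ln z₀ = (3.13549 − 0.86003×4.22829) / 0.13997 = -3.5789
z₀ = exp(-3.5789) = 0.02791 ft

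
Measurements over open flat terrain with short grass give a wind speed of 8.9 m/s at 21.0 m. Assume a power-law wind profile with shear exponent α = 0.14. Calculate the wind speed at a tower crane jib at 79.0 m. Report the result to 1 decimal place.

Power-law profile: V₂ = V₁ · (z₂/z₁)^α
V₂ = 8.9 × (79.0/21.0)^0.14 = 8.9 × (3.7619)^0.14
    = 8.9 × 1.2038 = 10.7139 m/s

10.7 m/s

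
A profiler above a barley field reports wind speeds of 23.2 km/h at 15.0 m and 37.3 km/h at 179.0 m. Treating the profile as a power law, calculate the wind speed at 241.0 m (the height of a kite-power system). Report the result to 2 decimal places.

First find α: α = ln(V₂/V₁)/ln(z₂/z₁) = ln(37.3/23.2)/ln(179.0/15.0) = 0.47484/2.47934 = 0.1915
Extrapolate from 179.0 m to 241.0 m: V₃ = 37.3 × (241.0/179.0)^0.1915 = 37.3 × 1.0586 = 39.4863 km/h

39.49 km/h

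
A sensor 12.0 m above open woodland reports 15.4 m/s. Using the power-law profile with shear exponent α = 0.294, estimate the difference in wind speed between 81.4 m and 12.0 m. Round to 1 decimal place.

Power law: V₂ = V₁ · (z₂/z₁)^α = 15.4 × (6.7833)^0.294 = 27.0374 m/s
ΔV = 27.0374 − 15.4 = 11.6374 m/s

11.6 m/s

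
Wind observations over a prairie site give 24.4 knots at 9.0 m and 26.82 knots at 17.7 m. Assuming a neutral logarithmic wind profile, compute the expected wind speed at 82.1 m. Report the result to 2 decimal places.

Log law: V ∝ ln(z/z₀). From the pair, with r = V₁/V₂ = 0.90977,
ln z₀ = (ln z₁ − r·ln z₂)/(1 − r) = (2.1972 − 0.90977×2.8736)/0.09023 = -4.6221 → z₀ = 0.009832 m
V₃ = V₁ · ln(z₃/z₀)/ln(z₁/z₀) = 24.4 × 9.0300/6.8193 = 32.3101 knots

32.31 knots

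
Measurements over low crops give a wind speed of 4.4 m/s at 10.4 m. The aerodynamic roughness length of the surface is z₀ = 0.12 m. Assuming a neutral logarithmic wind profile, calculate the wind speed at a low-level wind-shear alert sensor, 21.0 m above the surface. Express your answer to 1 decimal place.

Log law: V(z) ∝ ln(z/z₀), so V₂/V₁ = ln(z₂/z₀) / ln(z₁/z₀).
ln(21.0/0.12) = 5.1648, ln(10.4/0.12) = 4.4621
V₂ = 4.4 × 5.1648/4.4621 = 4.4 × 1.1575 = 5.0929 m/s

5.1 m/s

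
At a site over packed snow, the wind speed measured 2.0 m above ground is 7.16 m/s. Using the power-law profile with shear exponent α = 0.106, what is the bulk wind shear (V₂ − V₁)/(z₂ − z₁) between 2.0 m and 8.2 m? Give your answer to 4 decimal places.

0.1863 m/s/m

Power law: V₂ = V₁ · (z₂/z₁)^α = 7.16 × (4.1000)^0.106 = 8.3151 m/s
ΔV/Δz = (8.3151 − 7.16)/(8.2 − 2.0) = 1.1551/6.2000 = 0.18631 m/s/m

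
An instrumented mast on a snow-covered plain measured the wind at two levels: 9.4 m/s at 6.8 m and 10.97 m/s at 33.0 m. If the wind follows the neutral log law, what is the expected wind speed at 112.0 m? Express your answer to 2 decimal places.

12.18 m/s

Log law: V ∝ ln(z/z₀). From the pair, with r = V₁/V₂ = 0.85688,
ln z₀ = (ln z₁ − r·ln z₂)/(1 − r) = (1.9169 − 0.85688×3.4965)/0.14312 = -7.5405 → z₀ = 0.0005312 m
V₃ = V₁ · ln(z₃/z₀)/ln(z₁/z₀) = 9.4 × 12.2590/9.4574 = 12.1846 m/s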